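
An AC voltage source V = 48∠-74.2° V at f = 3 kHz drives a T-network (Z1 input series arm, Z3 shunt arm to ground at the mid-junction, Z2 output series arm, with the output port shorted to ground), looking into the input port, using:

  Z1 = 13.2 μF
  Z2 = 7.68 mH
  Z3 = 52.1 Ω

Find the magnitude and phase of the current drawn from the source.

Step 1 — Angular frequency: ω = 2π·f = 2π·3000 = 1.885e+04 rad/s.
Step 2 — Component impedances:
  Z1: Z = 1/(jωC) = -j/(ω·C) = 0 - j4.019 Ω
  Z2: Z = jωL = j·1.885e+04·0.00768 = 0 + j144.8 Ω
  Z3: Z = R = 52.1 Ω
Step 3 — With the output port shorted to ground, the output series arm Z2 runs from the junction to ground; the shunt arm Z3 also runs from the junction to ground. They appear in parallel: Z3 || Z2 = 46.13 + j16.6 Ω.
Step 4 — Series with input arm Z1: Z_in = Z1 + (Z3 || Z2) = 46.13 + j12.58 Ω = 47.81∠15.3° Ω.
Step 5 — Source phasor: V = 48∠-74.2° V = 13.07 - j46.19 V.
Step 6 — Ohm's law: I = V / Z_total = (13.07 - j46.19) / (46.13 + j12.58) = 0.009515 - j1.004 A.
Step 7 — Convert to polar: |I| = 1.004 A, ∠I = -89.5°.

I = 1.004∠-89.5° A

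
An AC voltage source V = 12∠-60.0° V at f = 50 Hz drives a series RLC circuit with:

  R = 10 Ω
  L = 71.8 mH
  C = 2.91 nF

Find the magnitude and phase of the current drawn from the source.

Step 1 — Angular frequency: ω = 2π·f = 2π·50 = 314.2 rad/s.
Step 2 — Component impedances:
  R: Z = R = 10 Ω
  L: Z = jωL = j·314.2·0.0718 = 0 + j22.56 Ω
  C: Z = 1/(jωC) = -j/(ω·C) = 0 - j1.094e+06 Ω
Step 3 — Series combination: Z_total = R + L + C = 10 - j1.094e+06 Ω = 1.094e+06∠-90.0° Ω.
Step 4 — Source phasor: V = 12∠-60.0° V = 6 - j10.39 V.
Step 5 — Ohm's law: I = V / Z_total = (6 - j10.39) / (10 - j1.094e+06) = 9.501e-06 + j5.485e-06 A.
Step 6 — Convert to polar: |I| = 1.097e-05 A, ∠I = 30.0°.

I = 1.097e-05∠30.0° A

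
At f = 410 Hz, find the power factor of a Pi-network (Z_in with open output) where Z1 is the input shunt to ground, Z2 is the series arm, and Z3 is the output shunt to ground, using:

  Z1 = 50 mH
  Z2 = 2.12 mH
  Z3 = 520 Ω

Step 1 — Angular frequency: ω = 2π·f = 2π·410 = 2576 rad/s.
Step 2 — Component impedances:
  Z1: Z = jωL = j·2576·0.05 = 0 + j128.8 Ω
  Z2: Z = jωL = j·2576·0.00212 = 0 + j5.461 Ω
  Z3: Z = R = 520 Ω
Step 3 — With open output, the series arm Z2 and the output shunt Z3 appear in series to ground: Z2 + Z3 = 520 + j5.461 Ω.
Step 4 — Parallel with input shunt Z1: Z_in = Z1 || (Z2 + Z3) = 29.91 + j121.1 Ω = 124.7∠76.1° Ω.
Step 5 — Power factor: PF = cos(φ) = Re(Z)/|Z| = 29.911/124.72 = 0.2398.
Step 6 — Type: Im(Z) = 121.1 ⇒ lagging (phase φ = 76.1°).

PF = 0.2398 (lagging, φ = 76.1°)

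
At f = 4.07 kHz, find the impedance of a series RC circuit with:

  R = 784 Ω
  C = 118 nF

Step 1 — Angular frequency: ω = 2π·f = 2π·4070 = 2.557e+04 rad/s.
Step 2 — Component impedances:
  R: Z = R = 784 Ω
  C: Z = 1/(jωC) = -j/(ω·C) = 0 - j331.4 Ω
Step 3 — Series combination: Z_total = R + C = 784 - j331.4 Ω = 851.2∠-22.9° Ω.

Z = 784 - j331.4 Ω = 851.2∠-22.9° Ω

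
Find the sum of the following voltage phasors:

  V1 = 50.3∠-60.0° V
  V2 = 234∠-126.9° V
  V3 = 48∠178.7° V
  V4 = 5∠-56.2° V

Step 1 — Convert each phasor to rectangular form:
  V1 = 50.3·(cos(-60.0°) + j·sin(-60.0°)) = 25.15 - j43.56 V
  V2 = 234·(cos(-126.9°) + j·sin(-126.9°)) = -140.5 - j187.1 V
  V3 = 48·(cos(178.7°) + j·sin(178.7°)) = -47.99 + j1.089 V
  V4 = 5·(cos(-56.2°) + j·sin(-56.2°)) = 2.781 - j4.155 V
Step 2 — Sum components: V_total = -160.6 - j233.8 V.
Step 3 — Convert to polar: |V_total| = 283.6 V, ∠V_total = -124.5°.

V_total = 283.6∠-124.5° V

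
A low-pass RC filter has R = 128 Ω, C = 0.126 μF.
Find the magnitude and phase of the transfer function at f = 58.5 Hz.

Step 1 — Angular frequency: ω = 2π·58.5 = 367.6 rad/s.
Step 2 — Transfer function: H(jω) = 1/(1 + jωRC).
Step 3 — Denominator: 1 + jωRC = 1 + j·367.6·128·1.26e-07 = 1 + j0.005928.
Step 4 — H = 1 - j0.005928.
Step 5 — Magnitude: |H| = 1 (-0.0 dB); phase: φ = -0.3°.

|H| = 1 (-0.0 dB), φ = -0.3°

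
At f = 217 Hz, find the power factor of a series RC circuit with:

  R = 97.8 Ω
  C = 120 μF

Step 1 — Angular frequency: ω = 2π·f = 2π·217 = 1363 rad/s.
Step 2 — Component impedances:
  R: Z = R = 97.8 Ω
  C: Z = 1/(jωC) = -j/(ω·C) = 0 - j6.112 Ω
Step 3 — Series combination: Z_total = R + C = 97.8 - j6.112 Ω = 97.99∠-3.6° Ω.
Step 4 — Power factor: PF = cos(φ) = Re(Z)/|Z| = 97.8/97.99 = 0.9981.
Step 5 — Type: Im(Z) = -6.112 ⇒ leading (phase φ = -3.6°).

PF = 0.9981 (leading, φ = -3.6°)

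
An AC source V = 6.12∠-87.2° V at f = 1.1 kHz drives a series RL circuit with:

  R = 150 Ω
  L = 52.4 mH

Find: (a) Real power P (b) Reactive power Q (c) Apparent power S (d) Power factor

Step 1 — Angular frequency: ω = 2π·f = 2π·1100 = 6912 rad/s.
Step 2 — Component impedances:
  R: Z = R = 150 Ω
  L: Z = jωL = j·6912·0.0524 = 0 + j362.2 Ω
Step 3 — Series combination: Z_total = R + L = 150 + j362.2 Ω = 392∠67.5° Ω.
Step 4 — Source phasor: V = 6.12∠-87.2° V = 0.299 - j6.113 V.
Step 5 — Current: I = V / Z = -0.01412 - j0.006672 A = 0.01561∠-154.7° A.
Step 6 — Complex power: S = V·I* = 0.03656 + j0.08828 VA.
Step 7 — Real power: P = Re(S) = 0.03656 W.
Step 8 — Reactive power: Q = Im(S) = 0.08828 VAR.
Step 9 — Apparent power: |S| = 0.09555 VA.
Step 10 — Power factor: PF = P/|S| = 0.3827 (lagging).

(a) P = 0.03656 W  (b) Q = 0.08828 VAR  (c) S = 0.09555 VA  (d) PF = 0.3827 (lagging)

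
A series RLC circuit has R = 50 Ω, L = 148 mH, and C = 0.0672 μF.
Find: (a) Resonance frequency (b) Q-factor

Step 1 — Resonance condition Im(Z)=0 gives ω₀ = 1/√(LC).
Step 2 — ω₀ = 1/√(0.148·6.72e-08) = 1.003e+04 rad/s.
Step 3 — f₀ = ω₀/(2π) = 1596 Hz.
Step 4 — Series Q: Q = ω₀L/R = 1.003e+04·0.148/50 = 29.68.

(a) f₀ = 1596 Hz  (b) Q = 29.68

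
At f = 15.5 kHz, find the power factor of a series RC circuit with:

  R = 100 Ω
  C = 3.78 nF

Step 1 — Angular frequency: ω = 2π·f = 2π·1.55e+04 = 9.739e+04 rad/s.
Step 2 — Component impedances:
  R: Z = R = 100 Ω
  C: Z = 1/(jωC) = -j/(ω·C) = 0 - j2716 Ω
Step 3 — Series combination: Z_total = R + C = 100 - j2716 Ω = 2718∠-87.9° Ω.
Step 4 — Power factor: PF = cos(φ) = Re(Z)/|Z| = 100/2718 = 0.03679.
Step 5 — Type: Im(Z) = -2716 ⇒ leading (phase φ = -87.9°).

PF = 0.03679 (leading, φ = -87.9°)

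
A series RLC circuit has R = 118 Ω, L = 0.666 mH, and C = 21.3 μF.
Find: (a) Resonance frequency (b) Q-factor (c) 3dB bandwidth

Step 1 — Resonance: ω₀ = 1/√(LC) = 1/√(0.000666·2.13e-05) = 8396 rad/s.
Step 2 — f₀ = ω₀/(2π) = 1336 Hz.
Step 3 — Series Q: Q = ω₀L/R = 8396·0.000666/118 = 0.04739.
Step 4 — Bandwidth: Δω = ω₀/Q = 1.772e+05 rad/s; BW = Δω/(2π) = 2.82e+04 Hz.

(a) f₀ = 1336 Hz  (b) Q = 0.04739  (c) BW = 2.82e+04 Hz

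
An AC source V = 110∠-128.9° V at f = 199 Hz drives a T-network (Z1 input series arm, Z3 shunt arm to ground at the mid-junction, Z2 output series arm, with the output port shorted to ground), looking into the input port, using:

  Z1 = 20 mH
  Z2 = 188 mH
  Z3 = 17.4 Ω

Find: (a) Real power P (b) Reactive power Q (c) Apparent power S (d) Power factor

Step 1 — Angular frequency: ω = 2π·f = 2π·199 = 1250 rad/s.
Step 2 — Component impedances:
  Z1: Z = jωL = j·1250·0.02 = 0 + j25.01 Ω
  Z2: Z = jωL = j·1250·0.188 = 0 + j235.1 Ω
  Z3: Z = R = 17.4 Ω
Step 3 — With the output port shorted to ground, the output series arm Z2 runs from the junction to ground; the shunt arm Z3 also runs from the junction to ground. They appear in parallel: Z3 || Z2 = 17.31 + j1.281 Ω.
Step 4 — Series with input arm Z1: Z_in = Z1 + (Z3 || Z2) = 17.31 + j26.29 Ω = 31.47∠56.6° Ω.
Step 5 — Source phasor: V = 110∠-128.9° V = -69.08 - j85.61 V.
Step 6 — Current: I = V / Z = -3.479 + j0.3376 A = 3.495∠174.5° A.
Step 7 — Complex power: S = V·I* = 211.4 + j321.1 VA.
Step 8 — Real power: P = Re(S) = 211.4 W.
Step 9 — Reactive power: Q = Im(S) = 321.1 VAR.
Step 10 — Apparent power: |S| = 384.5 VA.
Step 11 — Power factor: PF = P/|S| = 0.5498 (lagging).

(a) P = 211.4 W  (b) Q = 321.1 VAR  (c) S = 384.5 VA  (d) PF = 0.5498 (lagging)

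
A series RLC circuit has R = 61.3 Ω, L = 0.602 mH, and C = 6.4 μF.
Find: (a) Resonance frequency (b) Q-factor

Step 1 — Resonance condition Im(Z)=0 gives ω₀ = 1/√(LC).
Step 2 — ω₀ = 1/√(0.000602·6.4e-06) = 1.611e+04 rad/s.
Step 3 — f₀ = ω₀/(2π) = 2564 Hz.
Step 4 — Series Q: Q = ω₀L/R = 1.611e+04·0.000602/61.3 = 0.1582.

(a) f₀ = 2564 Hz  (b) Q = 0.1582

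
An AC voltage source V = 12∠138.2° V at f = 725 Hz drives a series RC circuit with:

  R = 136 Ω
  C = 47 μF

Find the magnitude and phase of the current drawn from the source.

Step 1 — Angular frequency: ω = 2π·f = 2π·725 = 4555 rad/s.
Step 2 — Component impedances:
  R: Z = R = 136 Ω
  C: Z = 1/(jωC) = -j/(ω·C) = 0 - j4.671 Ω
Step 3 — Series combination: Z_total = R + C = 136 - j4.671 Ω = 136.1∠-2.0° Ω.
Step 4 — Source phasor: V = 12∠138.2° V = -8.946 + j7.998 V.
Step 5 — Ohm's law: I = V / Z_total = (-8.946 + j7.998) / (136 - j4.671) = -0.06772 + j0.05649 A.
Step 6 — Convert to polar: |I| = 0.08818 A, ∠I = 140.2°.

I = 0.08818∠140.2° A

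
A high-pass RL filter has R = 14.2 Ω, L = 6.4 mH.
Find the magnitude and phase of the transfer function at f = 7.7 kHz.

Step 1 — Angular frequency: ω = 2π·7700 = 4.838e+04 rad/s.
Step 2 — Transfer function: H(jω) = jωL/(R + jωL).
Step 3 — Numerator jωL = j·309.6; denominator R + jωL = 14.2 + j309.6.
Step 4 — H = 0.9979 + j0.04576.
Step 5 — Magnitude: |H| = 0.999 (-0.0 dB); phase: φ = 2.6°.

|H| = 0.999 (-0.0 dB), φ = 2.6°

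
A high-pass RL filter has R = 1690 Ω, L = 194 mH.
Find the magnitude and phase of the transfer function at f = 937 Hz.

Step 1 — Angular frequency: ω = 2π·937 = 5887 rad/s.
Step 2 — Transfer function: H(jω) = jωL/(R + jωL).
Step 3 — Numerator jωL = j·1142; denominator R + jωL = 1690 + j1142.
Step 4 — H = 0.3135 + j0.4639.
Step 5 — Magnitude: |H| = 0.5599 (-5.0 dB); phase: φ = 55.9°.

|H| = 0.5599 (-5.0 dB), φ = 55.9°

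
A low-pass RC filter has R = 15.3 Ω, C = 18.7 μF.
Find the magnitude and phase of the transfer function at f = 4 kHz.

Step 1 — Angular frequency: ω = 2π·4000 = 2.513e+04 rad/s.
Step 2 — Transfer function: H(jω) = 1/(1 + jωRC).
Step 3 — Denominator: 1 + jωRC = 1 + j·2.513e+04·15.3·1.87e-05 = 1 + j7.191.
Step 4 — H = 0.01897 - j0.1364.
Step 5 — Magnitude: |H| = 0.1377 (-17.2 dB); phase: φ = -82.1°.

|H| = 0.1377 (-17.2 dB), φ = -82.1°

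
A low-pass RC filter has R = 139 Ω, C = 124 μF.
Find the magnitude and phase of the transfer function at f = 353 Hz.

Step 1 — Angular frequency: ω = 2π·353 = 2218 rad/s.
Step 2 — Transfer function: H(jω) = 1/(1 + jωRC).
Step 3 — Denominator: 1 + jωRC = 1 + j·2218·139·0.000124 = 1 + j38.23.
Step 4 — H = 0.0006838 - j0.02614.
Step 5 — Magnitude: |H| = 0.02615 (-31.7 dB); phase: φ = -88.5°.

|H| = 0.02615 (-31.7 dB), φ = -88.5°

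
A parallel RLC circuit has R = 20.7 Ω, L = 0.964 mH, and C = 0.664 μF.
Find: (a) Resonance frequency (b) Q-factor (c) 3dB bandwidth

Step 1 — Resonance: ω₀ = 1/√(LC) = 1/√(0.000964·6.64e-07) = 3.953e+04 rad/s.
Step 2 — f₀ = ω₀/(2π) = 6291 Hz.
Step 3 — Parallel Q: Q = R/(ω₀L) = 20.7/(3.953e+04·0.000964) = 0.5433.
Step 4 — Bandwidth: Δω = ω₀/Q = 7.275e+04 rad/s; BW = Δω/(2π) = 1.158e+04 Hz.

(a) f₀ = 6291 Hz  (b) Q = 0.5433  (c) BW = 1.158e+04 Hz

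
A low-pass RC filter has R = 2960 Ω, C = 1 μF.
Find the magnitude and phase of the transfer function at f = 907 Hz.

Step 1 — Angular frequency: ω = 2π·907 = 5699 rad/s.
Step 2 — Transfer function: H(jω) = 1/(1 + jωRC).
Step 3 — Denominator: 1 + jωRC = 1 + j·5699·2960·1e-06 = 1 + j16.87.
Step 4 — H = 0.003502 - j0.05907.
Step 5 — Magnitude: |H| = 0.05918 (-24.6 dB); phase: φ = -86.6°.

|H| = 0.05918 (-24.6 dB), φ = -86.6°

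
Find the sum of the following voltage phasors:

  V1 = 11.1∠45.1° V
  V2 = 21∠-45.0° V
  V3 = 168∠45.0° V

Step 1 — Convert each phasor to rectangular form:
  V1 = 11.1·(cos(45.1°) + j·sin(45.1°)) = 7.835 + j7.863 V
  V2 = 21·(cos(-45.0°) + j·sin(-45.0°)) = 14.85 - j14.85 V
  V3 = 168·(cos(45.0°) + j·sin(45.0°)) = 118.8 + j118.8 V
Step 2 — Sum components: V_total = 141.5 + j111.8 V.
Step 3 — Convert to polar: |V_total| = 180.3 V, ∠V_total = 38.3°.

V_total = 180.3∠38.3° V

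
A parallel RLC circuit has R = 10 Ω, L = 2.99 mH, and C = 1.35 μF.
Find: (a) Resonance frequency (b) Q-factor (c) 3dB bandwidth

Step 1 — Resonance: ω₀ = 1/√(LC) = 1/√(0.00299·1.35e-06) = 1.574e+04 rad/s.
Step 2 — f₀ = ω₀/(2π) = 2505 Hz.
Step 3 — Parallel Q: Q = R/(ω₀L) = 10/(1.574e+04·0.00299) = 0.2125.
Step 4 — Bandwidth: Δω = ω₀/Q = 7.407e+04 rad/s; BW = Δω/(2π) = 1.179e+04 Hz.

(a) f₀ = 2505 Hz  (b) Q = 0.2125  (c) BW = 1.179e+04 Hz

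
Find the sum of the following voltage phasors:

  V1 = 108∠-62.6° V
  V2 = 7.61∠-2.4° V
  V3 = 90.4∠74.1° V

Step 1 — Convert each phasor to rectangular form:
  V1 = 108·(cos(-62.6°) + j·sin(-62.6°)) = 49.7 - j95.88 V
  V2 = 7.61·(cos(-2.4°) + j·sin(-2.4°)) = 7.603 - j0.3187 V
  V3 = 90.4·(cos(74.1°) + j·sin(74.1°)) = 24.77 + j86.94 V
Step 2 — Sum components: V_total = 82.07 - j9.261 V.
Step 3 — Convert to polar: |V_total| = 82.59 V, ∠V_total = -6.4°.

V_total = 82.59∠-6.4° V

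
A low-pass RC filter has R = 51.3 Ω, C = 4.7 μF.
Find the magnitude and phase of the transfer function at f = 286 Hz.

Step 1 — Angular frequency: ω = 2π·286 = 1797 rad/s.
Step 2 — Transfer function: H(jω) = 1/(1 + jωRC).
Step 3 — Denominator: 1 + jωRC = 1 + j·1797·51.3·4.7e-06 = 1 + j0.4333.
Step 4 — H = 0.8419 - j0.3648.
Step 5 — Magnitude: |H| = 0.9176 (-0.7 dB); phase: φ = -23.4°.

|H| = 0.9176 (-0.7 dB), φ = -23.4°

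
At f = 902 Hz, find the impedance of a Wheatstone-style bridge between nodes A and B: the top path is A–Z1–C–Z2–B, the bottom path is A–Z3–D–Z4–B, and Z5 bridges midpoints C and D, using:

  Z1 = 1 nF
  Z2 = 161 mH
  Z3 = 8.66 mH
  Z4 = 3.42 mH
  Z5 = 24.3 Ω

Step 1 — Angular frequency: ω = 2π·f = 2π·902 = 5667 rad/s.
Step 2 — Component impedances:
  Z1: Z = 1/(jωC) = -j/(ω·C) = 0 - j1.764e+05 Ω
  Z2: Z = jωL = j·5667·0.161 = 0 + j912.5 Ω
  Z3: Z = jωL = j·5667·0.00866 = 0 + j49.08 Ω
  Z4: Z = jωL = j·5667·0.00342 = 0 + j19.38 Ω
  Z5: Z = R = 24.3 Ω
Step 3 — Bridge requires nodal analysis (the Z5 bridge couples midpoints C and D, so the two paths cannot be reduced to a simple series/parallel combination). Setting node B to ground and injecting 1 A at node A, the 3-node admittance system at A, C, D solves to V_A = Z_AB = 0.01079 + j68.07 Ω = 68.07∠90.0° Ω.

Z = 0.01079 + j68.07 Ω = 68.07∠90.0° Ω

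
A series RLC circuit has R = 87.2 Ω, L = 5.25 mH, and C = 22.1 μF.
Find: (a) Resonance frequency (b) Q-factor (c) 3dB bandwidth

Step 1 — Resonance condition Im(Z)=0 gives ω₀ = 1/√(LC).
Step 2 — ω₀ = 1/√(0.00525·2.21e-05) = 2936 rad/s.
Step 3 — f₀ = ω₀/(2π) = 467.2 Hz.
Step 4 — Series Q: Q = ω₀L/R = 2936·0.00525/87.2 = 0.1768.
Step 5 — 3dB bandwidth: Δω = ω₀/Q = 1.661e+04 rad/s; BW = Δω/(2π) = 2643 Hz.

(a) f₀ = 467.2 Hz  (b) Q = 0.1768  (c) BW = 2643 Hz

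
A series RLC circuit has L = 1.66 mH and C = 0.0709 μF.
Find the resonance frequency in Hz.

Step 1 — Resonance condition Im(Z)=0 gives ω₀ = 1/√(LC).
Step 2 — ω₀ = 1/√(0.00166·7.09e-08) = 9.218e+04 rad/s.
Step 3 — f₀ = ω₀/(2π) = 1.467e+04 Hz.

f₀ = 1.467e+04 Hz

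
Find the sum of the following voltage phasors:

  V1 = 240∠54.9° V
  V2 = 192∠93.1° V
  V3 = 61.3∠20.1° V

Step 1 — Convert each phasor to rectangular form:
  V1 = 240·(cos(54.9°) + j·sin(54.9°)) = 138 + j196.4 V
  V2 = 192·(cos(93.1°) + j·sin(93.1°)) = -10.38 + j191.7 V
  V3 = 61.3·(cos(20.1°) + j·sin(20.1°)) = 57.57 + j21.07 V
Step 2 — Sum components: V_total = 185.2 + j409.1 V.
Step 3 — Convert to polar: |V_total| = 449.1 V, ∠V_total = 65.6°.

V_total = 449.1∠65.6° V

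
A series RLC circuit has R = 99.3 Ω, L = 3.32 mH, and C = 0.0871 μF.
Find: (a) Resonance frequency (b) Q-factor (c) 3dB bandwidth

Step 1 — Resonance condition Im(Z)=0 gives ω₀ = 1/√(LC).
Step 2 — ω₀ = 1/√(0.00332·8.71e-08) = 5.881e+04 rad/s.
Step 3 — f₀ = ω₀/(2π) = 9359 Hz.
Step 4 — Series Q: Q = ω₀L/R = 5.881e+04·0.00332/99.3 = 1.966.
Step 5 — 3dB bandwidth: Δω = ω₀/Q = 2.991e+04 rad/s; BW = Δω/(2π) = 4760 Hz.

(a) f₀ = 9359 Hz  (b) Q = 1.966  (c) BW = 4760 Hz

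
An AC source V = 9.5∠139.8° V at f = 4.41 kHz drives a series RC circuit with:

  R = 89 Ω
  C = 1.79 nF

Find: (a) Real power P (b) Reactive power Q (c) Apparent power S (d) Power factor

Step 1 — Angular frequency: ω = 2π·f = 2π·4410 = 2.771e+04 rad/s.
Step 2 — Component impedances:
  R: Z = R = 89 Ω
  C: Z = 1/(jωC) = -j/(ω·C) = 0 - j2.016e+04 Ω
Step 3 — Series combination: Z_total = R + C = 89 - j2.016e+04 Ω = 2.016e+04∠-89.7° Ω.
Step 4 — Source phasor: V = 9.5∠139.8° V = -7.256 + j6.132 V.
Step 5 — Current: I = V / Z = -0.0003057 - j0.0003585 A = 0.0004712∠-130.5° A.
Step 6 — Complex power: S = V·I* = 1.976e-05 - j0.004476 VA.
Step 7 — Real power: P = Re(S) = 1.976e-05 W.
Step 8 — Reactive power: Q = Im(S) = -0.004476 VAR.
Step 9 — Apparent power: |S| = 0.004476 VA.
Step 10 — Power factor: PF = P/|S| = 0.004414 (leading).

(a) P = 1.976e-05 W  (b) Q = -0.004476 VAR  (c) S = 0.004476 VA  (d) PF = 0.004414 (leading)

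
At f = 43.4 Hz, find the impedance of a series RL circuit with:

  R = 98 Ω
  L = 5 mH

Step 1 — Angular frequency: ω = 2π·f = 2π·43.4 = 272.7 rad/s.
Step 2 — Component impedances:
  R: Z = R = 98 Ω
  L: Z = jωL = j·272.7·0.005 = 0 + j1.363 Ω
Step 3 — Series combination: Z_total = R + L = 98 + j1.363 Ω = 98.01∠0.8° Ω.

Z = 98 + j1.363 Ω = 98.01∠0.8° Ω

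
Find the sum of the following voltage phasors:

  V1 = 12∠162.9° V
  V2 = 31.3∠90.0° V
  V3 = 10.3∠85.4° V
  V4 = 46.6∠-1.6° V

Step 1 — Convert each phasor to rectangular form:
  V1 = 12·(cos(162.9°) + j·sin(162.9°)) = -11.47 + j3.528 V
  V2 = 31.3·(cos(90.0°) + j·sin(90.0°)) = 0 + j31.3 V
  V3 = 10.3·(cos(85.4°) + j·sin(85.4°)) = 0.826 + j10.27 V
  V4 = 46.6·(cos(-1.6°) + j·sin(-1.6°)) = 46.58 - j1.301 V
Step 2 — Sum components: V_total = 35.94 + j43.79 V.
Step 3 — Convert to polar: |V_total| = 56.65 V, ∠V_total = 50.6°.

V_total = 56.65∠50.6° V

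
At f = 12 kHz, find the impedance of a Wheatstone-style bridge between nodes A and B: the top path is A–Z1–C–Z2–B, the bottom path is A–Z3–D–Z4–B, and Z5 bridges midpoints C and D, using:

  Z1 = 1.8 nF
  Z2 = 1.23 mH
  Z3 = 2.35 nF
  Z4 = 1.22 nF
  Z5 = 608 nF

Step 1 — Angular frequency: ω = 2π·f = 2π·1.2e+04 = 7.54e+04 rad/s.
Step 2 — Component impedances:
  Z1: Z = 1/(jωC) = -j/(ω·C) = 0 - j7368 Ω
  Z2: Z = jωL = j·7.54e+04·0.00123 = 0 + j92.74 Ω
  Z3: Z = 1/(jωC) = -j/(ω·C) = 0 - j5644 Ω
  Z4: Z = 1/(jωC) = -j/(ω·C) = 0 - j1.087e+04 Ω
  Z5: Z = 1/(jωC) = -j/(ω·C) = 0 - j21.81 Ω
Step 3 — Bridge requires nodal analysis (the Z5 bridge couples midpoints C and D, so the two paths cannot be reduced to a simple series/parallel combination). Setting node B to ground and injecting 1 A at node A, the 3-node admittance system at A, C, D solves to V_A = Z_AB = 0 - j3110 Ω = 3110∠-90.0° Ω.

Z = 0 - j3110 Ω = 3110∠-90.0° Ω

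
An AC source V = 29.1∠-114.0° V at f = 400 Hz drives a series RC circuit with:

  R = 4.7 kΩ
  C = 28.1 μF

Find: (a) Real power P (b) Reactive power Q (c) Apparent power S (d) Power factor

Step 1 — Angular frequency: ω = 2π·f = 2π·400 = 2513 rad/s.
Step 2 — Component impedances:
  R: Z = R = 4700 Ω
  C: Z = 1/(jωC) = -j/(ω·C) = 0 - j14.16 Ω
Step 3 — Series combination: Z_total = R + C = 4700 - j14.16 Ω = 4700∠-0.2° Ω.
Step 4 — Source phasor: V = 29.1∠-114.0° V = -11.84 - j26.58 V.
Step 5 — Current: I = V / Z = -0.002501 - j0.005664 A = 0.006191∠-113.8° A.
Step 6 — Complex power: S = V·I* = 0.1802 - j0.0005428 VA.
Step 7 — Real power: P = Re(S) = 0.1802 W.
Step 8 — Reactive power: Q = Im(S) = -0.0005428 VAR.
Step 9 — Apparent power: |S| = 0.1802 VA.
Step 10 — Power factor: PF = P/|S| = 1 (leading).

(a) P = 0.1802 W  (b) Q = -0.0005428 VAR  (c) S = 0.1802 VA  (d) PF = 1 (leading)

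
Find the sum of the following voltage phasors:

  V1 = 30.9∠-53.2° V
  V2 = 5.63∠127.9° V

Step 1 — Convert each phasor to rectangular form:
  V1 = 30.9·(cos(-53.2°) + j·sin(-53.2°)) = 18.51 - j24.74 V
  V2 = 5.63·(cos(127.9°) + j·sin(127.9°)) = -3.458 + j4.443 V
Step 2 — Sum components: V_total = 15.05 - j20.3 V.
Step 3 — Convert to polar: |V_total| = 25.27 V, ∠V_total = -53.4°.

V_total = 25.27∠-53.4° V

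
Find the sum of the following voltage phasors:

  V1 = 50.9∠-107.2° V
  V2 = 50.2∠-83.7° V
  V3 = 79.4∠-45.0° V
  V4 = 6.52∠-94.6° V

Step 1 — Convert each phasor to rectangular form:
  V1 = 50.9·(cos(-107.2°) + j·sin(-107.2°)) = -15.05 - j48.62 V
  V2 = 50.2·(cos(-83.7°) + j·sin(-83.7°)) = 5.509 - j49.9 V
  V3 = 79.4·(cos(-45.0°) + j·sin(-45.0°)) = 56.14 - j56.14 V
  V4 = 6.52·(cos(-94.6°) + j·sin(-94.6°)) = -0.5229 - j6.499 V
Step 2 — Sum components: V_total = 46.08 - j161.2 V.
Step 3 — Convert to polar: |V_total| = 167.6 V, ∠V_total = -74.0°.

V_total = 167.6∠-74.0° V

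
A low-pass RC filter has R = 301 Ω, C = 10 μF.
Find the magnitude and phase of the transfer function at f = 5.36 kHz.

Step 1 — Angular frequency: ω = 2π·5360 = 3.368e+04 rad/s.
Step 2 — Transfer function: H(jω) = 1/(1 + jωRC).
Step 3 — Denominator: 1 + jωRC = 1 + j·3.368e+04·301·1e-05 = 1 + j101.4.
Step 4 — H = 9.731e-05 - j0.009864.
Step 5 — Magnitude: |H| = 0.009864 (-40.1 dB); phase: φ = -89.4°.

|H| = 0.009864 (-40.1 dB), φ = -89.4°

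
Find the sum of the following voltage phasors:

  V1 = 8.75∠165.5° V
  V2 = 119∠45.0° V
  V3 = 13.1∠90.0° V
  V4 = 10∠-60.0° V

Step 1 — Convert each phasor to rectangular form:
  V1 = 8.75·(cos(165.5°) + j·sin(165.5°)) = -8.471 + j2.191 V
  V2 = 119·(cos(45.0°) + j·sin(45.0°)) = 84.15 + j84.15 V
  V3 = 13.1·(cos(90.0°) + j·sin(90.0°)) = 0 + j13.1 V
  V4 = 10·(cos(-60.0°) + j·sin(-60.0°)) = 5 - j8.66 V
Step 2 — Sum components: V_total = 80.67 + j90.78 V.
Step 3 — Convert to polar: |V_total| = 121.4 V, ∠V_total = 48.4°.

V_total = 121.4∠48.4° V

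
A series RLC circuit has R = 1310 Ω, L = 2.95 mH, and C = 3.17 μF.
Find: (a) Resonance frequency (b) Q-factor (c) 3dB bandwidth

Step 1 — Resonance condition Im(Z)=0 gives ω₀ = 1/√(LC).
Step 2 — ω₀ = 1/√(0.00295·3.17e-06) = 1.034e+04 rad/s.
Step 3 — f₀ = ω₀/(2π) = 1646 Hz.
Step 4 — Series Q: Q = ω₀L/R = 1.034e+04·0.00295/1310 = 0.02329.
Step 5 — 3dB bandwidth: Δω = ω₀/Q = 4.441e+05 rad/s; BW = Δω/(2π) = 7.068e+04 Hz.

(a) f₀ = 1646 Hz  (b) Q = 0.02329  (c) BW = 7.068e+04 Hz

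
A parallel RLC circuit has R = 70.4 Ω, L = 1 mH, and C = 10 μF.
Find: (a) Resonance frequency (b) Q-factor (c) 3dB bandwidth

Step 1 — Resonance: ω₀ = 1/√(LC) = 1/√(0.001·1e-05) = 1e+04 rad/s.
Step 2 — f₀ = ω₀/(2π) = 1592 Hz.
Step 3 — Parallel Q: Q = R/(ω₀L) = 70.4/(1e+04·0.001) = 7.04.
Step 4 — Bandwidth: Δω = ω₀/Q = 1420 rad/s; BW = Δω/(2π) = 226.1 Hz.

(a) f₀ = 1592 Hz  (b) Q = 7.04  (c) BW = 226.1 Hz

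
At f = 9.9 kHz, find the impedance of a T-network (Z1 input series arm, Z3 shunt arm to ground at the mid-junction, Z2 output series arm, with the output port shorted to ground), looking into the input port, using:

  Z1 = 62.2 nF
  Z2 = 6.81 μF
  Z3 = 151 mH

Step 1 — Angular frequency: ω = 2π·f = 2π·9900 = 6.22e+04 rad/s.
Step 2 — Component impedances:
  Z1: Z = 1/(jωC) = -j/(ω·C) = 0 - j258.5 Ω
  Z2: Z = 1/(jωC) = -j/(ω·C) = 0 - j2.361 Ω
  Z3: Z = jωL = j·6.22e+04·0.151 = 0 + j9393 Ω
Step 3 — With the output port shorted to ground, the output series arm Z2 runs from the junction to ground; the shunt arm Z3 also runs from the junction to ground. They appear in parallel: Z3 || Z2 = 0 - j2.361 Ω.
Step 4 — Series with input arm Z1: Z_in = Z1 + (Z3 || Z2) = 0 - j260.8 Ω = 260.8∠-90.0° Ω.

Z = 0 - j260.8 Ω = 260.8∠-90.0° Ω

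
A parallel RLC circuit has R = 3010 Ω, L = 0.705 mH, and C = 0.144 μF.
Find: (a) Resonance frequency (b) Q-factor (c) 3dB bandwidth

Step 1 — Resonance: ω₀ = 1/√(LC) = 1/√(0.000705·1.44e-07) = 9.925e+04 rad/s.
Step 2 — f₀ = ω₀/(2π) = 1.58e+04 Hz.
Step 3 — Parallel Q: Q = R/(ω₀L) = 3010/(9.925e+04·0.000705) = 43.02.
Step 4 — Bandwidth: Δω = ω₀/Q = 2307 rad/s; BW = Δω/(2π) = 367.2 Hz.

(a) f₀ = 1.58e+04 Hz  (b) Q = 43.02  (c) BW = 367.2 Hz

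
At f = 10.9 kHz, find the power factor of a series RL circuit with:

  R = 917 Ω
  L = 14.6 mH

Step 1 — Angular frequency: ω = 2π·f = 2π·1.09e+04 = 6.849e+04 rad/s.
Step 2 — Component impedances:
  R: Z = R = 917 Ω
  L: Z = jωL = j·6.849e+04·0.0146 = 0 + j999.9 Ω
Step 3 — Series combination: Z_total = R + L = 917 + j999.9 Ω = 1357∠47.5° Ω.
Step 4 — Power factor: PF = cos(φ) = Re(Z)/|Z| = 917/1356.7 = 0.6759.
Step 5 — Type: Im(Z) = 999.9 ⇒ lagging (phase φ = 47.5°).

PF = 0.6759 (lagging, φ = 47.5°)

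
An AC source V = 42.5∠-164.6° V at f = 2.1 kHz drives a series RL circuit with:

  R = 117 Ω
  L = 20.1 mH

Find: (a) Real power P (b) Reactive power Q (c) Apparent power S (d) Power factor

Step 1 — Angular frequency: ω = 2π·f = 2π·2100 = 1.319e+04 rad/s.
Step 2 — Component impedances:
  R: Z = R = 117 Ω
  L: Z = jωL = j·1.319e+04·0.0201 = 0 + j265.2 Ω
Step 3 — Series combination: Z_total = R + L = 117 + j265.2 Ω = 289.9∠66.2° Ω.
Step 4 — Source phasor: V = 42.5∠-164.6° V = -40.97 - j11.29 V.
Step 5 — Current: I = V / Z = -0.09267 + j0.1136 A = 0.1466∠129.2° A.
Step 6 — Complex power: S = V·I* = 2.515 + j5.701 VA.
Step 7 — Real power: P = Re(S) = 2.515 W.
Step 8 — Reactive power: Q = Im(S) = 5.701 VAR.
Step 9 — Apparent power: |S| = 6.231 VA.
Step 10 — Power factor: PF = P/|S| = 0.4036 (lagging).

(a) P = 2.515 W  (b) Q = 5.701 VAR  (c) S = 6.231 VA  (d) PF = 0.4036 (lagging)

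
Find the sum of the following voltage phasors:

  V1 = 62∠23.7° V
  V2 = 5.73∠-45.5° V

Step 1 — Convert each phasor to rectangular form:
  V1 = 62·(cos(23.7°) + j·sin(23.7°)) = 56.77 + j24.92 V
  V2 = 5.73·(cos(-45.5°) + j·sin(-45.5°)) = 4.016 - j4.087 V
Step 2 — Sum components: V_total = 60.79 + j20.83 V.
Step 3 — Convert to polar: |V_total| = 64.26 V, ∠V_total = 18.9°.

V_total = 64.26∠18.9° V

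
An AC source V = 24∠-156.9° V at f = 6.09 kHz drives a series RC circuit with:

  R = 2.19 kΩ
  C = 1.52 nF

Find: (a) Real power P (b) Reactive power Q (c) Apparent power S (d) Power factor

Step 1 — Angular frequency: ω = 2π·f = 2π·6090 = 3.826e+04 rad/s.
Step 2 — Component impedances:
  R: Z = R = 2190 Ω
  C: Z = 1/(jωC) = -j/(ω·C) = 0 - j1.719e+04 Ω
Step 3 — Series combination: Z_total = R + C = 2190 - j1.719e+04 Ω = 1.733e+04∠-82.7° Ω.
Step 4 — Source phasor: V = 24∠-156.9° V = -22.08 - j9.416 V.
Step 5 — Current: I = V / Z = 0.000378 - j0.001332 A = 0.001385∠-74.2° A.
Step 6 — Complex power: S = V·I* = 0.004199 - j0.03297 VA.
Step 7 — Real power: P = Re(S) = 0.004199 W.
Step 8 — Reactive power: Q = Im(S) = -0.03297 VAR.
Step 9 — Apparent power: |S| = 0.03323 VA.
Step 10 — Power factor: PF = P/|S| = 0.1264 (leading).

(a) P = 0.004199 W  (b) Q = -0.03297 VAR  (c) S = 0.03323 VA  (d) PF = 0.1264 (leading)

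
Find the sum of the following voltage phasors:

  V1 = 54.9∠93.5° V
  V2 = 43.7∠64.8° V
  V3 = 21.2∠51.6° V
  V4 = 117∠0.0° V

Step 1 — Convert each phasor to rectangular form:
  V1 = 54.9·(cos(93.5°) + j·sin(93.5°)) = -3.352 + j54.8 V
  V2 = 43.7·(cos(64.8°) + j·sin(64.8°)) = 18.61 + j39.54 V
  V3 = 21.2·(cos(51.6°) + j·sin(51.6°)) = 13.17 + j16.61 V
  V4 = 117·(cos(0.0°) + j·sin(0.0°)) = 117 V
Step 2 — Sum components: V_total = 145.4 + j111 V.
Step 3 — Convert to polar: |V_total| = 182.9 V, ∠V_total = 37.3°.

V_total = 182.9∠37.3° V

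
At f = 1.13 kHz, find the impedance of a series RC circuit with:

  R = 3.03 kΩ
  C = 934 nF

Step 1 — Angular frequency: ω = 2π·f = 2π·1130 = 7100 rad/s.
Step 2 — Component impedances:
  R: Z = R = 3030 Ω
  C: Z = 1/(jωC) = -j/(ω·C) = 0 - j150.8 Ω
Step 3 — Series combination: Z_total = R + C = 3030 - j150.8 Ω = 3034∠-2.8° Ω.

Z = 3030 - j150.8 Ω = 3034∠-2.8° Ω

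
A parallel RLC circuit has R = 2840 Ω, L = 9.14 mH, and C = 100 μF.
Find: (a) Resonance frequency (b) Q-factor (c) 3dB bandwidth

Step 1 — Resonance: ω₀ = 1/√(LC) = 1/√(0.00914·0.0001) = 1046 rad/s.
Step 2 — f₀ = ω₀/(2π) = 166.5 Hz.
Step 3 — Parallel Q: Q = R/(ω₀L) = 2840/(1046·0.00914) = 297.1.
Step 4 — Bandwidth: Δω = ω₀/Q = 3.521 rad/s; BW = Δω/(2π) = 0.5604 Hz.

(a) f₀ = 166.5 Hz  (b) Q = 297.1  (c) BW = 0.5604 Hz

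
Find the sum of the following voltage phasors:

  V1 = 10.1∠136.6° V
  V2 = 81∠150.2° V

Step 1 — Convert each phasor to rectangular form:
  V1 = 10.1·(cos(136.6°) + j·sin(136.6°)) = -7.338 + j6.94 V
  V2 = 81·(cos(150.2°) + j·sin(150.2°)) = -70.29 + j40.25 V
Step 2 — Sum components: V_total = -77.63 + j47.19 V.
Step 3 — Convert to polar: |V_total| = 90.85 V, ∠V_total = 148.7°.

V_total = 90.85∠148.7° V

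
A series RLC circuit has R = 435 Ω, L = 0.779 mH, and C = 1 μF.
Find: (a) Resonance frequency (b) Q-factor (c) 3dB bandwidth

Step 1 — Resonance condition Im(Z)=0 gives ω₀ = 1/√(LC).
Step 2 — ω₀ = 1/√(0.000779·1e-06) = 3.583e+04 rad/s.
Step 3 — f₀ = ω₀/(2π) = 5702 Hz.
Step 4 — Series Q: Q = ω₀L/R = 3.583e+04·0.000779/435 = 0.06416.
Step 5 — 3dB bandwidth: Δω = ω₀/Q = 5.584e+05 rad/s; BW = Δω/(2π) = 8.887e+04 Hz.

(a) f₀ = 5702 Hz  (b) Q = 0.06416  (c) BW = 8.887e+04 Hz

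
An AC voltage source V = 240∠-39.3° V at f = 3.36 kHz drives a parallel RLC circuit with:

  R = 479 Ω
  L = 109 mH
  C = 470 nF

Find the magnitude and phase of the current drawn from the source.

Step 1 — Angular frequency: ω = 2π·f = 2π·3360 = 2.111e+04 rad/s.
Step 2 — Component impedances:
  R: Z = R = 479 Ω
  L: Z = jωL = j·2.111e+04·0.109 = 0 + j2301 Ω
  C: Z = 1/(jωC) = -j/(ω·C) = 0 - j100.8 Ω
Step 3 — Parallel combination: 1/Z_total = 1/R + 1/L + 1/C; Z_total = 22.12 - j100.5 Ω = 102.9∠-77.6° Ω.
Step 4 — Source phasor: V = 240∠-39.3° V = 185.7 - j152 V.
Step 5 — Ohm's law: I = V / Z_total = (185.7 - j152) / (22.12 - j100.5) = 1.83 + j1.445 A.
Step 6 — Convert to polar: |I| = 2.332 A, ∠I = 38.3°.

I = 2.332∠38.3° A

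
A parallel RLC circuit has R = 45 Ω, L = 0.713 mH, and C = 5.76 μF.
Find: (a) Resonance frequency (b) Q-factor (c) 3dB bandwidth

Step 1 — Resonance: ω₀ = 1/√(LC) = 1/√(0.000713·5.76e-06) = 1.56e+04 rad/s.
Step 2 — f₀ = ω₀/(2π) = 2483 Hz.
Step 3 — Parallel Q: Q = R/(ω₀L) = 45/(1.56e+04·0.000713) = 4.045.
Step 4 — Bandwidth: Δω = ω₀/Q = 3858 rad/s; BW = Δω/(2π) = 614 Hz.

(a) f₀ = 2483 Hz  (b) Q = 4.045  (c) BW = 614 Hz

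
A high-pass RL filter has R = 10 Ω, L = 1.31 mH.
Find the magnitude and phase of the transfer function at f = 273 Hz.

Step 1 — Angular frequency: ω = 2π·273 = 1715 rad/s.
Step 2 — Transfer function: H(jω) = jωL/(R + jωL).
Step 3 — Numerator jωL = j·2.247; denominator R + jωL = 10 + j2.247.
Step 4 — H = 0.04807 + j0.2139.
Step 5 — Magnitude: |H| = 0.2192 (-13.2 dB); phase: φ = 77.3°.

|H| = 0.2192 (-13.2 dB), φ = 77.3°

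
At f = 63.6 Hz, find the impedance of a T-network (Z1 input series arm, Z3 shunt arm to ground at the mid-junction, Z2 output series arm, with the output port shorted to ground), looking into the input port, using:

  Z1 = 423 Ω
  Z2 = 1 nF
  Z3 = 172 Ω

Step 1 — Angular frequency: ω = 2π·f = 2π·63.6 = 399.6 rad/s.
Step 2 — Component impedances:
  Z1: Z = R = 423 Ω
  Z2: Z = 1/(jωC) = -j/(ω·C) = 0 - j2.502e+06 Ω
  Z3: Z = R = 172 Ω
Step 3 — With the output port shorted to ground, the output series arm Z2 runs from the junction to ground; the shunt arm Z3 also runs from the junction to ground. They appear in parallel: Z3 || Z2 = 172 - j0.01182 Ω.
Step 4 — Series with input arm Z1: Z_in = Z1 + (Z3 || Z2) = 595 - j0.01182 Ω = 595∠-0.0° Ω.

Z = 595 - j0.01182 Ω = 595∠-0.0° Ω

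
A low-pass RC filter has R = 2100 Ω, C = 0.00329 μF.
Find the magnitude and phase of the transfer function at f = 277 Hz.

Step 1 — Angular frequency: ω = 2π·277 = 1740 rad/s.
Step 2 — Transfer function: H(jω) = 1/(1 + jωRC).
Step 3 — Denominator: 1 + jωRC = 1 + j·1740·2100·3.29e-09 = 1 + j0.01202.
Step 4 — H = 0.9999 - j0.01202.
Step 5 — Magnitude: |H| = 0.9999 (-0.0 dB); phase: φ = -0.7°.

|H| = 0.9999 (-0.0 dB), φ = -0.7°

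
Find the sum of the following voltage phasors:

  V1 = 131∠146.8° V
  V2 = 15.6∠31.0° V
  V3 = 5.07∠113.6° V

Step 1 — Convert each phasor to rectangular form:
  V1 = 131·(cos(146.8°) + j·sin(146.8°)) = -109.6 + j71.73 V
  V2 = 15.6·(cos(31.0°) + j·sin(31.0°)) = 13.37 + j8.035 V
  V3 = 5.07·(cos(113.6°) + j·sin(113.6°)) = -2.03 + j4.646 V
Step 2 — Sum components: V_total = -98.27 + j84.41 V.
Step 3 — Convert to polar: |V_total| = 129.5 V, ∠V_total = 139.3°.

V_total = 129.5∠139.3° V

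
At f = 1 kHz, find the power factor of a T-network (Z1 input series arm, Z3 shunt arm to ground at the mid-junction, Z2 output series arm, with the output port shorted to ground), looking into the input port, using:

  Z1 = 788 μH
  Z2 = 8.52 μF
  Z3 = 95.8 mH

Step 1 — Angular frequency: ω = 2π·f = 2π·1000 = 6283 rad/s.
Step 2 — Component impedances:
  Z1: Z = jωL = j·6283·0.000788 = 0 + j4.951 Ω
  Z2: Z = 1/(jωC) = -j/(ω·C) = 0 - j18.68 Ω
  Z3: Z = jωL = j·6283·0.0958 = 0 + j601.9 Ω
Step 3 — With the output port shorted to ground, the output series arm Z2 runs from the junction to ground; the shunt arm Z3 also runs from the junction to ground. They appear in parallel: Z3 || Z2 = 0 - j19.28 Ω.
Step 4 — Series with input arm Z1: Z_in = Z1 + (Z3 || Z2) = 0 - j14.33 Ω = 14.33∠-90.0° Ω.
Step 5 — Power factor: PF = cos(φ) = Re(Z)/|Z| = 0/14.33 = 0.
Step 6 — Type: Im(Z) = -14.33 ⇒ leading (phase φ = -90.0°).

PF = 0 (leading, φ = -90.0°)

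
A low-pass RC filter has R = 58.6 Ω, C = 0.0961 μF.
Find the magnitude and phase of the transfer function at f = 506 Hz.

Step 1 — Angular frequency: ω = 2π·506 = 3179 rad/s.
Step 2 — Transfer function: H(jω) = 1/(1 + jωRC).
Step 3 — Denominator: 1 + jωRC = 1 + j·3179·58.6·9.61e-08 = 1 + j0.0179.
Step 4 — H = 0.9997 - j0.0179.
Step 5 — Magnitude: |H| = 0.9998 (-0.0 dB); phase: φ = -1.0°.

|H| = 0.9998 (-0.0 dB), φ = -1.0°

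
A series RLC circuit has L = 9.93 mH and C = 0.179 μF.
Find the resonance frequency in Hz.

Step 1 — Resonance condition Im(Z)=0 gives ω₀ = 1/√(LC).
Step 2 — ω₀ = 1/√(0.00993·1.79e-07) = 2.372e+04 rad/s.
Step 3 — f₀ = ω₀/(2π) = 3775 Hz.

f₀ = 3775 Hz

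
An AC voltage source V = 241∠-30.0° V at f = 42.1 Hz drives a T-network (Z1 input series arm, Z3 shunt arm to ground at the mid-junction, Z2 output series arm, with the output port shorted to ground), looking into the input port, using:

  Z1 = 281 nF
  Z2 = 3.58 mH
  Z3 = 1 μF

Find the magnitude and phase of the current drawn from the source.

Step 1 — Angular frequency: ω = 2π·f = 2π·42.1 = 264.5 rad/s.
Step 2 — Component impedances:
  Z1: Z = 1/(jωC) = -j/(ω·C) = 0 - j1.345e+04 Ω
  Z2: Z = jωL = j·264.5·0.00358 = 0 + j0.947 Ω
  Z3: Z = 1/(jωC) = -j/(ω·C) = 0 - j3780 Ω
Step 3 — With the output port shorted to ground, the output series arm Z2 runs from the junction to ground; the shunt arm Z3 also runs from the junction to ground. They appear in parallel: Z3 || Z2 = 0 + j0.9472 Ω.
Step 4 — Series with input arm Z1: Z_in = Z1 + (Z3 || Z2) = 0 - j1.345e+04 Ω = 1.345e+04∠-90.0° Ω.
Step 5 — Source phasor: V = 241∠-30.0° V = 208.7 - j120.5 V.
Step 6 — Ohm's law: I = V / Z_total = (208.7 - j120.5) / (0 - j1.345e+04) = 0.008957 + j0.01551 A.
Step 7 — Convert to polar: |I| = 0.01791 A, ∠I = 60.0°.

I = 0.01791∠60.0° A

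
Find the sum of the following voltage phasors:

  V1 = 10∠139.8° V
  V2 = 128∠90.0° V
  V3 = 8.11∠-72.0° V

Step 1 — Convert each phasor to rectangular form:
  V1 = 10·(cos(139.8°) + j·sin(139.8°)) = -7.638 + j6.455 V
  V2 = 128·(cos(90.0°) + j·sin(90.0°)) = 0 + j128 V
  V3 = 8.11·(cos(-72.0°) + j·sin(-72.0°)) = 2.506 - j7.713 V
Step 2 — Sum components: V_total = -5.132 + j126.7 V.
Step 3 — Convert to polar: |V_total| = 126.8 V, ∠V_total = 92.3°.

V_total = 126.8∠92.3° V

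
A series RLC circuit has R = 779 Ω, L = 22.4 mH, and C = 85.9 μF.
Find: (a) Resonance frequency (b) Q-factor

Step 1 — Resonance condition Im(Z)=0 gives ω₀ = 1/√(LC).
Step 2 — ω₀ = 1/√(0.0224·8.59e-05) = 720.9 rad/s.
Step 3 — f₀ = ω₀/(2π) = 114.7 Hz.
Step 4 — Series Q: Q = ω₀L/R = 720.9·0.0224/779 = 0.02073.

(a) f₀ = 114.7 Hz  (b) Q = 0.02073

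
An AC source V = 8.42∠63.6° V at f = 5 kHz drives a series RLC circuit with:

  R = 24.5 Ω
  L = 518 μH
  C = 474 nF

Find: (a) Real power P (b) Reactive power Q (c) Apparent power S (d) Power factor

Step 1 — Angular frequency: ω = 2π·f = 2π·5000 = 3.142e+04 rad/s.
Step 2 — Component impedances:
  R: Z = R = 24.5 Ω
  L: Z = jωL = j·3.142e+04·0.000518 = 0 + j16.27 Ω
  C: Z = 1/(jωC) = -j/(ω·C) = 0 - j67.15 Ω
Step 3 — Series combination: Z_total = R + L + C = 24.5 - j50.88 Ω = 56.47∠-64.3° Ω.
Step 4 — Source phasor: V = 8.42∠63.6° V = 3.744 + j7.542 V.
Step 5 — Current: I = V / Z = -0.09157 + j0.1177 A = 0.1491∠127.9° A.
Step 6 — Complex power: S = V·I* = 0.5447 - j1.131 VA.
Step 7 — Real power: P = Re(S) = 0.5447 W.
Step 8 — Reactive power: Q = Im(S) = -1.131 VAR.
Step 9 — Apparent power: |S| = 1.255 VA.
Step 10 — Power factor: PF = P/|S| = 0.4338 (leading).

(a) P = 0.5447 W  (b) Q = -1.131 VAR  (c) S = 1.255 VA  (d) PF = 0.4338 (leading)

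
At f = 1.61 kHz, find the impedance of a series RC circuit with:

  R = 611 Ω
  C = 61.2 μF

Step 1 — Angular frequency: ω = 2π·f = 2π·1610 = 1.012e+04 rad/s.
Step 2 — Component impedances:
  R: Z = R = 611 Ω
  C: Z = 1/(jωC) = -j/(ω·C) = 0 - j1.615 Ω
Step 3 — Series combination: Z_total = R + C = 611 - j1.615 Ω = 611∠-0.2° Ω.

Z = 611 - j1.615 Ω = 611∠-0.2° Ω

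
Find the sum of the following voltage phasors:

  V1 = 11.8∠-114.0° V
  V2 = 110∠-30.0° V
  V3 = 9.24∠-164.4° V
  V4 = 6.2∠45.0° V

Step 1 — Convert each phasor to rectangular form:
  V1 = 11.8·(cos(-114.0°) + j·sin(-114.0°)) = -4.799 - j10.78 V
  V2 = 110·(cos(-30.0°) + j·sin(-30.0°)) = 95.26 - j55 V
  V3 = 9.24·(cos(-164.4°) + j·sin(-164.4°)) = -8.9 - j2.485 V
  V4 = 6.2·(cos(45.0°) + j·sin(45.0°)) = 4.384 + j4.384 V
Step 2 — Sum components: V_total = 85.95 - j63.88 V.
Step 3 — Convert to polar: |V_total| = 107.1 V, ∠V_total = -36.6°.

V_total = 107.1∠-36.6° V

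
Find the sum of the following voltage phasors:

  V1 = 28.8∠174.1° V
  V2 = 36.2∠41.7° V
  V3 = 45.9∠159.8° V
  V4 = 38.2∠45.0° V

Step 1 — Convert each phasor to rectangular form:
  V1 = 28.8·(cos(174.1°) + j·sin(174.1°)) = -28.65 + j2.96 V
  V2 = 36.2·(cos(41.7°) + j·sin(41.7°)) = 27.03 + j24.08 V
  V3 = 45.9·(cos(159.8°) + j·sin(159.8°)) = -43.08 + j15.85 V
  V4 = 38.2·(cos(45.0°) + j·sin(45.0°)) = 27.01 + j27.01 V
Step 2 — Sum components: V_total = -17.68 + j69.9 V.
Step 3 — Convert to polar: |V_total| = 72.1 V, ∠V_total = 104.2°.

V_total = 72.1∠104.2° V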